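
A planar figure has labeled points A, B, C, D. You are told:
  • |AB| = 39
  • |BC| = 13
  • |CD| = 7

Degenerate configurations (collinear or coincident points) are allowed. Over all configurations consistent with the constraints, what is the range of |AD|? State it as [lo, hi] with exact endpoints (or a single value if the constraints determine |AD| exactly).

|AB| ∈ {39}
|BC| ∈ {13}
|CD| ∈ {7}
|AC| ∈ [26, 52]
|BD| ∈ [6, 20]
|AD| ∈ [19, 59]

|AD| ∈ [19, 59]  (≈ [19.0000, 59.0000])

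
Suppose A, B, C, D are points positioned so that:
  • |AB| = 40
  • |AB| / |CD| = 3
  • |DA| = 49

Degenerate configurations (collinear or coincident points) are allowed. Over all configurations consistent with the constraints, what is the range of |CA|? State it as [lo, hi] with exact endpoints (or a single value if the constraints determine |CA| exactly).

|AB| ∈ {40}
|AD| ∈ {49}
|CD| ∈ {40/3}
|BD| ∈ [9, 89]
|AC| ∈ [107/3, 187/3]
|BC| ∈ [0, 307/3]

|CA| ∈ [107/3, 187/3]  (≈ [35.6667, 62.3333])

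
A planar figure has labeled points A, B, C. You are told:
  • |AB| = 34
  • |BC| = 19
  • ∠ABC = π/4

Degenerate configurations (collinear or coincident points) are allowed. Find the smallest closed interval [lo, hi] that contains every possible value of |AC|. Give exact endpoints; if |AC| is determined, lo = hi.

|AC| = √(1517 - 646·√(2))  (≈ 24.5646)

|AB| ∈ {34}
|BC| ∈ {19}
|AC| ∈ {√(1517 - 646·√(2))}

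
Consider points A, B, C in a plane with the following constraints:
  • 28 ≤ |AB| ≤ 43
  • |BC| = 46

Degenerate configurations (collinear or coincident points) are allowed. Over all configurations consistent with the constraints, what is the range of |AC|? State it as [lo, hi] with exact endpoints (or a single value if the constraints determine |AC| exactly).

|AB| ∈ [28, 43]
|BC| ∈ {46}
|AC| ∈ [3, 89]

|AC| ∈ [3, 89]  (≈ [3.0000, 89.0000])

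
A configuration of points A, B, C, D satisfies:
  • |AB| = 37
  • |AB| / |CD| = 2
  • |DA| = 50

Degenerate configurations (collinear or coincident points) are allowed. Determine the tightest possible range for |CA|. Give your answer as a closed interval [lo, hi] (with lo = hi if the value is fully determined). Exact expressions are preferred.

|AB| ∈ {37}
|AD| ∈ {50}
|CD| ∈ {37/2}
|BD| ∈ [13, 87]
|AC| ∈ [63/2, 137/2]
|BC| ∈ [0, 211/2]

|CA| ∈ [63/2, 137/2]  (≈ [31.5000, 68.5000])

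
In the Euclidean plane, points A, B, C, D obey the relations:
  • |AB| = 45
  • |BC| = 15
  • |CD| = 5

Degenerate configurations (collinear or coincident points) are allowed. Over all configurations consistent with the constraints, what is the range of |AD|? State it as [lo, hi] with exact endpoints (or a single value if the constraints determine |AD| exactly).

|AB| ∈ {45}
|BC| ∈ {15}
|CD| ∈ {5}
|AC| ∈ [30, 60]
|BD| ∈ [10, 20]
|AD| ∈ [25, 65]

|AD| ∈ [25, 65]  (≈ [25.0000, 65.0000])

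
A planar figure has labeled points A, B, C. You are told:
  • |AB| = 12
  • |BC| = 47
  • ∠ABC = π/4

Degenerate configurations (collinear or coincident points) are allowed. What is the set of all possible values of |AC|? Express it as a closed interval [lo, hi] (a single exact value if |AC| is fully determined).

|AB| ∈ {12}
|BC| ∈ {47}
|AC| ∈ {√(2353 - 564·√(2))}

|AC| = √(2353 - 564·√(2))  (≈ 39.4384)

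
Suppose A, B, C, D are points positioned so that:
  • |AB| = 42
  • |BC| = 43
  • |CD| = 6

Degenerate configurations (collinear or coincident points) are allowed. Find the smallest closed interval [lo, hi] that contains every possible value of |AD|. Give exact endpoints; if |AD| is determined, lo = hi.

|AB| ∈ {42}
|BC| ∈ {43}
|CD| ∈ {6}
|AC| ∈ [1, 85]
|BD| ∈ [37, 49]
|AD| ∈ [0, 91]

|AD| ∈ [0, 91]  (≈ [0.0000, 91.0000])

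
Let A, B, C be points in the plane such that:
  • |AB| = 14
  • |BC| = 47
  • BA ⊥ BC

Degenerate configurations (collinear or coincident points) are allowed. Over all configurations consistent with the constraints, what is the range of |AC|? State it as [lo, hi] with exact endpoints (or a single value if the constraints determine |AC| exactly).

|AC| = √(2405)  (≈ 49.0408)

|AB| ∈ {14}
|BC| ∈ {47}
|AC| ∈ {√(2405)}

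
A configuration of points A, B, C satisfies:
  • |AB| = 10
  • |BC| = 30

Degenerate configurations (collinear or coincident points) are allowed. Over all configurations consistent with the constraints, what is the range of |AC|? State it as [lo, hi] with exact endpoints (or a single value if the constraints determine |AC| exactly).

|AB| ∈ {10}
|BC| ∈ {30}
|AC| ∈ [20, 40]

|AC| ∈ [20, 40]  (≈ [20.0000, 40.0000])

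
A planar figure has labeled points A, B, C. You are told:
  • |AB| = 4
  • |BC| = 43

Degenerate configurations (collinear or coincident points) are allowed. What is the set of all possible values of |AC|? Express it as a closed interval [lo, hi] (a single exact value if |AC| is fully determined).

|AC| ∈ [39, 47]  (≈ [39.0000, 47.0000])

|AB| ∈ {4}
|BC| ∈ {43}
|AC| ∈ [39, 47]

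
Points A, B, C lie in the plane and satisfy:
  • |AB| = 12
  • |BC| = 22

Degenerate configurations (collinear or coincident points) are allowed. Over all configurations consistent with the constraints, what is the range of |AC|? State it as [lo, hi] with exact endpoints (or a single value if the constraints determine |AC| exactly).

|AC| ∈ [10, 34]  (≈ [10.0000, 34.0000])

|AB| ∈ {12}
|BC| ∈ {22}
|AC| ∈ [10, 34]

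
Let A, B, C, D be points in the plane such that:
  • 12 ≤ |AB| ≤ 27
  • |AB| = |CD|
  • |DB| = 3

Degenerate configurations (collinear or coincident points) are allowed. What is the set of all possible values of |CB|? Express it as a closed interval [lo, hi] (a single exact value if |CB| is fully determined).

|AB| ∈ [12, 27]
|BD| ∈ {3}
|CD| ∈ [12, 27]
|AD| ∈ [9, 30]
|BC| ∈ [9, 30]
|AC| ∈ [0, 57]

|CB| ∈ [9, 30]  (≈ [9.0000, 30.0000])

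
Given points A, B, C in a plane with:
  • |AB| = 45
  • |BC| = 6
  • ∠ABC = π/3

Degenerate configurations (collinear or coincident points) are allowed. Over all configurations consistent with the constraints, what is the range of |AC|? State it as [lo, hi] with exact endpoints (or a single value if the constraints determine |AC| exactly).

|AC| = 3·√(199)  (≈ 42.3202)

|AB| ∈ {45}
|BC| ∈ {6}
|AC| ∈ {3·√(199)}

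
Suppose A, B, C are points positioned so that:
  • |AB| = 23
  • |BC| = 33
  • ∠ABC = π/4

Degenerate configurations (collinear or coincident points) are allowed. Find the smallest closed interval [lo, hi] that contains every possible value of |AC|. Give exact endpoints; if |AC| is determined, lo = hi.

|AB| ∈ {23}
|BC| ∈ {33}
|AC| ∈ {√(1618 - 759·√(2))}

|AC| = √(1618 - 759·√(2))  (≈ 23.3369)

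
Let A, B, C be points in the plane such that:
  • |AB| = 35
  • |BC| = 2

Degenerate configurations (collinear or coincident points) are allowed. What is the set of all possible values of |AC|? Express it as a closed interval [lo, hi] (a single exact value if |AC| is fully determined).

|AC| ∈ [33, 37]  (≈ [33.0000, 37.0000])

|AB| ∈ {35}
|BC| ∈ {2}
|AC| ∈ [33, 37]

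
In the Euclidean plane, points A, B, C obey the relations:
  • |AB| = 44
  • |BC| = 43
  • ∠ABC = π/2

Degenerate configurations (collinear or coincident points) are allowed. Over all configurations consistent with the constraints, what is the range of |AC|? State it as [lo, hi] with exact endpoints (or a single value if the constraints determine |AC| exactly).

|AB| ∈ {44}
|BC| ∈ {43}
|AC| ∈ {√(3785)}

|AC| = √(3785)  (≈ 61.5224)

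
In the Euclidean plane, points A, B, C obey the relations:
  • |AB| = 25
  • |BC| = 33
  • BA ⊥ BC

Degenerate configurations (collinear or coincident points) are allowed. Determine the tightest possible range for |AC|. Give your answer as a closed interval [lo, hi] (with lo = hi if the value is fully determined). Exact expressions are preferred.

|AC| = √(1714)  (≈ 41.4005)

|AB| ∈ {25}
|BC| ∈ {33}
|AC| ∈ {√(1714)}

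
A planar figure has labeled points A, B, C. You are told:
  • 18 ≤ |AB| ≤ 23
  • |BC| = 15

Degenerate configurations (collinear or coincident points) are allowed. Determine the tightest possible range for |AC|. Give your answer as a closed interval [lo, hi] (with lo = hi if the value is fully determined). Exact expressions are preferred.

|AB| ∈ [18, 23]
|BC| ∈ {15}
|AC| ∈ [3, 38]

|AC| ∈ [3, 38]  (≈ [3.0000, 38.0000])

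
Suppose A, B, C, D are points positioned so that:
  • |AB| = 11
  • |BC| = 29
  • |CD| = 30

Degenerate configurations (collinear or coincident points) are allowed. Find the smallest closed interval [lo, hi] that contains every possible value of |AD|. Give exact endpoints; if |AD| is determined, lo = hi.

|AD| ∈ [0, 70]  (≈ [0.0000, 70.0000])

|AB| ∈ {11}
|BC| ∈ {29}
|CD| ∈ {30}
|AC| ∈ [18, 40]
|BD| ∈ [1, 59]
|AD| ∈ [0, 70]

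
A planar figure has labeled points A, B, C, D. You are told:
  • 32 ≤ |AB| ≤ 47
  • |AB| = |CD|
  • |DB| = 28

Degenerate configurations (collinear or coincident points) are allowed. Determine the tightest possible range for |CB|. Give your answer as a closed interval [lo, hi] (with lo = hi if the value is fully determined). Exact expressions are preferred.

|CB| ∈ [4, 75]  (≈ [4.0000, 75.0000])

|AB| ∈ [32, 47]
|BD| ∈ {28}
|CD| ∈ [32, 47]
|AD| ∈ [4, 75]
|BC| ∈ [4, 75]
|AC| ∈ [0, 122]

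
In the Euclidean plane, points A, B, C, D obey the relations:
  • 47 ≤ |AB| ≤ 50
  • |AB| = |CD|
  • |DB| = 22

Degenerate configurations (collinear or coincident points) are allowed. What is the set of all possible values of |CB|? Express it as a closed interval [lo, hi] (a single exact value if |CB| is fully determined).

|AB| ∈ [47, 50]
|BD| ∈ {22}
|CD| ∈ [47, 50]
|AD| ∈ [25, 72]
|BC| ∈ [25, 72]
|AC| ∈ [0, 122]

|CB| ∈ [25, 72]  (≈ [25.0000, 72.0000])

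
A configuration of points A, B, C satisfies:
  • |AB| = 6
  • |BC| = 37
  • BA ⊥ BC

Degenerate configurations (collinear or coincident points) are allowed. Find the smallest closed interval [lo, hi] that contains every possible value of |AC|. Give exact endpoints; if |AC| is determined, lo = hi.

|AC| = √(1405)  (≈ 37.4833)

|AB| ∈ {6}
|BC| ∈ {37}
|AC| ∈ {√(1405)}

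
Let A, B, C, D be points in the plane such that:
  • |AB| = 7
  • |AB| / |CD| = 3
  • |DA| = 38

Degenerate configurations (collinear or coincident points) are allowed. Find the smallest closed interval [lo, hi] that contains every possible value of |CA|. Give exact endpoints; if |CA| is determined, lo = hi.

|AB| ∈ {7}
|AD| ∈ {38}
|CD| ∈ {7/3}
|BD| ∈ [31, 45]
|AC| ∈ [107/3, 121/3]
|BC| ∈ [86/3, 142/3]

|CA| ∈ [107/3, 121/3]  (≈ [35.6667, 40.3333])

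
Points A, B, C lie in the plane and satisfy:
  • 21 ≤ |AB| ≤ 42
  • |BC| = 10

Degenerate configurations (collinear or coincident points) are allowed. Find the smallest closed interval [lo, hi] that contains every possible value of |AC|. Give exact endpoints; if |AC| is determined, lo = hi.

|AC| ∈ [11, 52]  (≈ [11.0000, 52.0000])

|AB| ∈ [21, 42]
|BC| ∈ {10}
|AC| ∈ [11, 52]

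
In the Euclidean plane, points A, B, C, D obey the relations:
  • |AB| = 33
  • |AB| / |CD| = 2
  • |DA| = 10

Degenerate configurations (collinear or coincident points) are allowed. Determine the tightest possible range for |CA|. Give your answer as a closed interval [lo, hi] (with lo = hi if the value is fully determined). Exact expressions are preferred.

|AB| ∈ {33}
|AD| ∈ {10}
|CD| ∈ {33/2}
|BD| ∈ [23, 43]
|AC| ∈ [13/2, 53/2]
|BC| ∈ [13/2, 119/2]

|CA| ∈ [13/2, 53/2]  (≈ [6.5000, 26.5000])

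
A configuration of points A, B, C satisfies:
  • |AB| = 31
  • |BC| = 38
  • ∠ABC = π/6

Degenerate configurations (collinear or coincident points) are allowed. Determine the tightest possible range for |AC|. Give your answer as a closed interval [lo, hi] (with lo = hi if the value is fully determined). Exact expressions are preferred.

|AC| = √(2405 - 1178·√(3))  (≈ 19.0957)

|AB| ∈ {31}
|BC| ∈ {38}
|AC| ∈ {√(2405 - 1178·√(3))}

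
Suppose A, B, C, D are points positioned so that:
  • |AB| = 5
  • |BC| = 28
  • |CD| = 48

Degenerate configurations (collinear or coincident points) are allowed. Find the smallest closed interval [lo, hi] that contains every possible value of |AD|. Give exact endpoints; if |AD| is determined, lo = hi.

|AB| ∈ {5}
|BC| ∈ {28}
|CD| ∈ {48}
|AC| ∈ [23, 33]
|BD| ∈ [20, 76]
|AD| ∈ [15, 81]

|AD| ∈ [15, 81]  (≈ [15.0000, 81.0000])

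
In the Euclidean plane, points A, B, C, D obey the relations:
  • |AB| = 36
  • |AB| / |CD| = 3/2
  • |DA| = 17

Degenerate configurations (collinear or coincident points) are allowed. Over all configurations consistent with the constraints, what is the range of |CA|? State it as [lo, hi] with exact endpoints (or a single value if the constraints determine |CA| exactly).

|AB| ∈ {36}
|AD| ∈ {17}
|CD| ∈ {24}
|BD| ∈ [19, 53]
|AC| ∈ [7, 41]
|BC| ∈ [0, 77]

|CA| ∈ [7, 41]  (≈ [7.0000, 41.0000])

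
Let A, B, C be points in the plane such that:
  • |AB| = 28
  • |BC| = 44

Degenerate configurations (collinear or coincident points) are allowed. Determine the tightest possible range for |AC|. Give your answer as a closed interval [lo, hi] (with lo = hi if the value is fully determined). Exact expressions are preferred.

|AC| ∈ [16, 72]  (≈ [16.0000, 72.0000])

|AB| ∈ {28}
|BC| ∈ {44}
|AC| ∈ [16, 72]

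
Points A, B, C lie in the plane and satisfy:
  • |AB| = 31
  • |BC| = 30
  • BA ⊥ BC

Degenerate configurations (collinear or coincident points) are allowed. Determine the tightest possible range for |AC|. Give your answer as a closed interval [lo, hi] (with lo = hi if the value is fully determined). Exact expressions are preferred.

|AB| ∈ {31}
|BC| ∈ {30}
|AC| ∈ {√(1861)}

|AC| = √(1861)  (≈ 43.1393)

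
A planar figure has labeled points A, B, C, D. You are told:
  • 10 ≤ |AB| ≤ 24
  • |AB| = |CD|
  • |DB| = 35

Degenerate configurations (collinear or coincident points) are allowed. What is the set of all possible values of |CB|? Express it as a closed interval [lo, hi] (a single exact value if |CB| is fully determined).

|AB| ∈ [10, 24]
|BD| ∈ {35}
|CD| ∈ [10, 24]
|AD| ∈ [11, 59]
|BC| ∈ [11, 59]
|AC| ∈ [0, 83]

|CB| ∈ [11, 59]  (≈ [11.0000, 59.0000])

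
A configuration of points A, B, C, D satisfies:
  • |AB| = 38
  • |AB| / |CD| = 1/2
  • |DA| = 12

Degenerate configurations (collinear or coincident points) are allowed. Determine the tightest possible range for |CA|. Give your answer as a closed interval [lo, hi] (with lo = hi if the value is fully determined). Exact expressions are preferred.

|AB| ∈ {38}
|AD| ∈ {12}
|CD| ∈ {76}
|BD| ∈ [26, 50]
|AC| ∈ [64, 88]
|BC| ∈ [26, 126]

|CA| ∈ [64, 88]  (≈ [64.0000, 88.0000])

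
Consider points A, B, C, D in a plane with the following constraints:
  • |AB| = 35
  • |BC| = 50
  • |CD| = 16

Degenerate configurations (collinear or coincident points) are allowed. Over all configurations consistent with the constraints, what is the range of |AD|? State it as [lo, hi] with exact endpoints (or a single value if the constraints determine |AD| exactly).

|AD| ∈ [0, 101]  (≈ [0.0000, 101.0000])

|AB| ∈ {35}
|BC| ∈ {50}
|CD| ∈ {16}
|AC| ∈ [15, 85]
|BD| ∈ [34, 66]
|AD| ∈ [0, 101]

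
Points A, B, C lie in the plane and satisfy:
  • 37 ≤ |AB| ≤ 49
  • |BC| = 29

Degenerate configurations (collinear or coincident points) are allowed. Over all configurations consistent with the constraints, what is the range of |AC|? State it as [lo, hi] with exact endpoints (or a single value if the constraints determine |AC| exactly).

|AB| ∈ [37, 49]
|BC| ∈ {29}
|AC| ∈ [8, 78]

|AC| ∈ [8, 78]  (≈ [8.0000, 78.0000])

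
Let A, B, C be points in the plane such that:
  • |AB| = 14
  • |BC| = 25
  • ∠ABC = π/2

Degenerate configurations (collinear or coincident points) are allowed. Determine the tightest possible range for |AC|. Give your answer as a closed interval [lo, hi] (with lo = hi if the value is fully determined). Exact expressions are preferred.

|AC| = √(821)  (≈ 28.6531)

|AB| ∈ {14}
|BC| ∈ {25}
|AC| ∈ {√(821)}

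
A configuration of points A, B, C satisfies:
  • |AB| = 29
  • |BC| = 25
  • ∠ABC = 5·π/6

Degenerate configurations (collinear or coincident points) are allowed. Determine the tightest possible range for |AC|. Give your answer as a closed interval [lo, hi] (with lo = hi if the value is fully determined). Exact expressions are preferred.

|AB| ∈ {29}
|BC| ∈ {25}
|AC| ∈ {√(725·√(3) + 1466)}

|AC| = √(725·√(3) + 1466)  (≈ 52.1703)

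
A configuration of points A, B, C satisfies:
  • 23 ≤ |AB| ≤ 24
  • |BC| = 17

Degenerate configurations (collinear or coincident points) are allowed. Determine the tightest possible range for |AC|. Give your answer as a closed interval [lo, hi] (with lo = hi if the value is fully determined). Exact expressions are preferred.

|AC| ∈ [6, 41]  (≈ [6.0000, 41.0000])

|AB| ∈ [23, 24]
|BC| ∈ {17}
|AC| ∈ [6, 41]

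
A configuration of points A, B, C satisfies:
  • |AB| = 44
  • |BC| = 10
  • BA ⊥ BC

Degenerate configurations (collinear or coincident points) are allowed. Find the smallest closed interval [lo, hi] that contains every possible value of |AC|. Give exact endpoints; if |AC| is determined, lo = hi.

|AC| = 2·√(509)  (≈ 45.1221)

|AB| ∈ {44}
|BC| ∈ {10}
|AC| ∈ {2·√(509)}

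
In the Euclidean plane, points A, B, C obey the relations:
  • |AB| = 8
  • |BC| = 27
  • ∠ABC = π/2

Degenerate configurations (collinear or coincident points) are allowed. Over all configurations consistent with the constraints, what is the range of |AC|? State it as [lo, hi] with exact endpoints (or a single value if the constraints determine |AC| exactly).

|AC| = √(793)  (≈ 28.1603)

|AB| ∈ {8}
|BC| ∈ {27}
|AC| ∈ {√(793)}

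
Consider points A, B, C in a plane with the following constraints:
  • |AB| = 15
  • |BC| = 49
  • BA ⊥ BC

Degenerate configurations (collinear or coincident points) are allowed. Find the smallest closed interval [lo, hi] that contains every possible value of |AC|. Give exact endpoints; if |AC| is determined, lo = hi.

|AC| = √(2626)  (≈ 51.2445)

|AB| ∈ {15}
|BC| ∈ {49}
|AC| ∈ {√(2626)}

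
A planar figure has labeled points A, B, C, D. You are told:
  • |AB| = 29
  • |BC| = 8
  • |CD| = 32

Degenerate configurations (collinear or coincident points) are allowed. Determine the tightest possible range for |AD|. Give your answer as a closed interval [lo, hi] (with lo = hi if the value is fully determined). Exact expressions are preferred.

|AB| ∈ {29}
|BC| ∈ {8}
|CD| ∈ {32}
|AC| ∈ [21, 37]
|BD| ∈ [24, 40]
|AD| ∈ [0, 69]

|AD| ∈ [0, 69]  (≈ [0.0000, 69.0000])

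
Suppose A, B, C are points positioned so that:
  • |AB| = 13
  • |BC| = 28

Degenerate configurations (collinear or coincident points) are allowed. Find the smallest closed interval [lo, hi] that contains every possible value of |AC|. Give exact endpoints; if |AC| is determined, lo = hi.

|AC| ∈ [15, 41]  (≈ [15.0000, 41.0000])

|AB| ∈ {13}
|BC| ∈ {28}
|AC| ∈ [15, 41]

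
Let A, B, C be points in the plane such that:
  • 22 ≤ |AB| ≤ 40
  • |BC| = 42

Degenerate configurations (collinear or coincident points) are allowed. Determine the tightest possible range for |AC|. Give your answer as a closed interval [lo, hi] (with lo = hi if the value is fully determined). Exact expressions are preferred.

|AC| ∈ [2, 82]  (≈ [2.0000, 82.0000])

|AB| ∈ [22, 40]
|BC| ∈ {42}
|AC| ∈ [2, 82]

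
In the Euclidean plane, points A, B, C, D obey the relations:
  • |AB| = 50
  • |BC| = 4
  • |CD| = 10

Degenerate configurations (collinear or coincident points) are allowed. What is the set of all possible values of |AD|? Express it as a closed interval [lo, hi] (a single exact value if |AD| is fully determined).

|AB| ∈ {50}
|BC| ∈ {4}
|CD| ∈ {10}
|AC| ∈ [46, 54]
|BD| ∈ [6, 14]
|AD| ∈ [36, 64]

|AD| ∈ [36, 64]  (≈ [36.0000, 64.0000])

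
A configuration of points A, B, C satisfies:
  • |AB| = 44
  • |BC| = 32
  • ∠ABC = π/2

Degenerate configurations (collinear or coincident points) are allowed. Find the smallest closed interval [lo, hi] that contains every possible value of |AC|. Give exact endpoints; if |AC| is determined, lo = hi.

|AB| ∈ {44}
|BC| ∈ {32}
|AC| ∈ {4·√(185)}

|AC| = 4·√(185)  (≈ 54.4059)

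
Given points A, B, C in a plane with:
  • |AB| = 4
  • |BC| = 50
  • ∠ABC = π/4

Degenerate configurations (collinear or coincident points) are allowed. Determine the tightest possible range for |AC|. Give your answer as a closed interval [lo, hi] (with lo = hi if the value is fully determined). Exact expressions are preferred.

|AB| ∈ {4}
|BC| ∈ {50}
|AC| ∈ {2·√(629 - 50·√(2))}

|AC| = 2·√(629 - 50·√(2))  (≈ 47.2563)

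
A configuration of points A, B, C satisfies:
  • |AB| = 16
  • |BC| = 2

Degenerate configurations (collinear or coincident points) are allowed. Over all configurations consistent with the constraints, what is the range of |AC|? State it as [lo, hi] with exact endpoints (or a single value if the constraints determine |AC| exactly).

|AB| ∈ {16}
|BC| ∈ {2}
|AC| ∈ [14, 18]

|AC| ∈ [14, 18]  (≈ [14.0000, 18.0000])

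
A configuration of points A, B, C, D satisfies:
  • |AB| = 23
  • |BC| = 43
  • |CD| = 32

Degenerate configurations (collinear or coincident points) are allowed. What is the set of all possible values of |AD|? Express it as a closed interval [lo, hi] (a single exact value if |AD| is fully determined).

|AD| ∈ [0, 98]  (≈ [0.0000, 98.0000])

|AB| ∈ {23}
|BC| ∈ {43}
|CD| ∈ {32}
|AC| ∈ [20, 66]
|BD| ∈ [11, 75]
|AD| ∈ [0, 98]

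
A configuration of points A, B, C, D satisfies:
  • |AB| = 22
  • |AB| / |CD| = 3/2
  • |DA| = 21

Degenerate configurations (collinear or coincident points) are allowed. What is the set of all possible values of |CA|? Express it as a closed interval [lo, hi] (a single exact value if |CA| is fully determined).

|AB| ∈ {22}
|AD| ∈ {21}
|CD| ∈ {44/3}
|BD| ∈ [1, 43]
|AC| ∈ [19/3, 107/3]
|BC| ∈ [0, 173/3]

|CA| ∈ [19/3, 107/3]  (≈ [6.3333, 35.6667])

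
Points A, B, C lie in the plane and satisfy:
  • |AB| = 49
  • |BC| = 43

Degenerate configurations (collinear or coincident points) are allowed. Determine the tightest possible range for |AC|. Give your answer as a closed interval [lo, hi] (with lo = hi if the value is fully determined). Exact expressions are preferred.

|AC| ∈ [6, 92]  (≈ [6.0000, 92.0000])

|AB| ∈ {49}
|BC| ∈ {43}
|AC| ∈ [6, 92]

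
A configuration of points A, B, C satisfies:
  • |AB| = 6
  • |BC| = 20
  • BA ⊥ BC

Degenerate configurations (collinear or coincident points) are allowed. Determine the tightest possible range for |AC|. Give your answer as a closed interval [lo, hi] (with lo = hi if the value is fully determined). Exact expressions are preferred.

|AC| = 2·√(109)  (≈ 20.8806)

|AB| ∈ {6}
|BC| ∈ {20}
|AC| ∈ {2·√(109)}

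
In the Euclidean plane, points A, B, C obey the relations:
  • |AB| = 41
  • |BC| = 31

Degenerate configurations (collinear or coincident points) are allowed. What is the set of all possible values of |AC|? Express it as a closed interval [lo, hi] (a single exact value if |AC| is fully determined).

|AC| ∈ [10, 72]  (≈ [10.0000, 72.0000])

|AB| ∈ {41}
|BC| ∈ {31}
|AC| ∈ [10, 72]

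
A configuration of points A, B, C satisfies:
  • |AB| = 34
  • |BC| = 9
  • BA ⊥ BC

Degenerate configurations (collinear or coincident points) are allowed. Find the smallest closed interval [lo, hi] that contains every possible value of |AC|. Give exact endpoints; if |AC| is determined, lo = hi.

|AB| ∈ {34}
|BC| ∈ {9}
|AC| ∈ {√(1237)}

|AC| = √(1237)  (≈ 35.1710)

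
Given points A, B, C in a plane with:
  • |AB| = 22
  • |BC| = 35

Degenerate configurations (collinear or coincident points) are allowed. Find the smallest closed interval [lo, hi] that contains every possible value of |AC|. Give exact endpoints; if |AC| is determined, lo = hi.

|AC| ∈ [13, 57]  (≈ [13.0000, 57.0000])

|AB| ∈ {22}
|BC| ∈ {35}
|AC| ∈ [13, 57]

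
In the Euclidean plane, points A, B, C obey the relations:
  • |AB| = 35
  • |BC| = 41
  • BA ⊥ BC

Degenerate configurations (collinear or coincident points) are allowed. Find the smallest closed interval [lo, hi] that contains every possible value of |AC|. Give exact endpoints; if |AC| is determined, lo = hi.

|AC| = √(2906)  (≈ 53.9073)

|AB| ∈ {35}
|BC| ∈ {41}
|AC| ∈ {√(2906)}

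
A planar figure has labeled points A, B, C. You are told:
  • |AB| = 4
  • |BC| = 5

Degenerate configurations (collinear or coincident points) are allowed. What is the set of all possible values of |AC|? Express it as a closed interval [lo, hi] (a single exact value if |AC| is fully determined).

|AB| ∈ {4}
|BC| ∈ {5}
|AC| ∈ [1, 9]

|AC| ∈ [1, 9]  (≈ [1.0000, 9.0000])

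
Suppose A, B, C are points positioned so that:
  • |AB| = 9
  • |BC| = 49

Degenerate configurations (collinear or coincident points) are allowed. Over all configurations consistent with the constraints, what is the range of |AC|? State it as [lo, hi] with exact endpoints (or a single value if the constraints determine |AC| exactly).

|AB| ∈ {9}
|BC| ∈ {49}
|AC| ∈ [40, 58]

|AC| ∈ [40, 58]  (≈ [40.0000, 58.0000])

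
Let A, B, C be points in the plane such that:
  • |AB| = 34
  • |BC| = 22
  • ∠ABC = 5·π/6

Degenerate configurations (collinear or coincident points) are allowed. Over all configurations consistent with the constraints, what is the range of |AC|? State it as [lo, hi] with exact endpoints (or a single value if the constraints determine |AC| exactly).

|AC| = 2·√(187·√(3) + 410)  (≈ 54.1809)

|AB| ∈ {34}
|BC| ∈ {22}
|AC| ∈ {2·√(187·√(3) + 410)}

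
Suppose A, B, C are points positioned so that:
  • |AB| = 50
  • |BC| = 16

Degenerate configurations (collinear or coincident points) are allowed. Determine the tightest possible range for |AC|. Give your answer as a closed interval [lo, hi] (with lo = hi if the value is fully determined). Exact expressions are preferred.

|AC| ∈ [34, 66]  (≈ [34.0000, 66.0000])

|AB| ∈ {50}
|BC| ∈ {16}
|AC| ∈ [34, 66]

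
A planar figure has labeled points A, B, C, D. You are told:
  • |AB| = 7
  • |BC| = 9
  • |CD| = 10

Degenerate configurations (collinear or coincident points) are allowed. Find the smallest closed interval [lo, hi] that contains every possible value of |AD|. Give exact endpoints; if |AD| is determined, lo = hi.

|AD| ∈ [0, 26]  (≈ [0.0000, 26.0000])

|AB| ∈ {7}
|BC| ∈ {9}
|CD| ∈ {10}
|AC| ∈ [2, 16]
|BD| ∈ [1, 19]
|AD| ∈ [0, 26]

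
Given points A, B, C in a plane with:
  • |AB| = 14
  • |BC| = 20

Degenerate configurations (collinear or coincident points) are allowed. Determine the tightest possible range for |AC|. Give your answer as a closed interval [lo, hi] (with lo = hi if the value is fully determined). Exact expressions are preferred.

|AC| ∈ [6, 34]  (≈ [6.0000, 34.0000])

|AB| ∈ {14}
|BC| ∈ {20}
|AC| ∈ [6, 34]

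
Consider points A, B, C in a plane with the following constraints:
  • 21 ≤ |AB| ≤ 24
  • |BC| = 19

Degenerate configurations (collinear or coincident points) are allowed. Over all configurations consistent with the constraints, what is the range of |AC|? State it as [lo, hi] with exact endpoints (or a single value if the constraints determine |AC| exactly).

|AC| ∈ [2, 43]  (≈ [2.0000, 43.0000])

|AB| ∈ [21, 24]
|BC| ∈ {19}
|AC| ∈ [2, 43]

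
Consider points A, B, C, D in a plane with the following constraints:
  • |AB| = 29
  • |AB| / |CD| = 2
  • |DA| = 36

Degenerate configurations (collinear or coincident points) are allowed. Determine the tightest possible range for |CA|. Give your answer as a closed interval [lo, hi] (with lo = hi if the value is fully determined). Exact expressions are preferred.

|CA| ∈ [43/2, 101/2]  (≈ [21.5000, 50.5000])

|AB| ∈ {29}
|AD| ∈ {36}
|CD| ∈ {29/2}
|BD| ∈ [7, 65]
|AC| ∈ [43/2, 101/2]
|BC| ∈ [0, 159/2]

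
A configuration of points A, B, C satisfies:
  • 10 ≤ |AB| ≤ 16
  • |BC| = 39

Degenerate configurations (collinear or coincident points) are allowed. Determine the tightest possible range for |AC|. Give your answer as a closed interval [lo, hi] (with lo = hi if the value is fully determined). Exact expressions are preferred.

|AC| ∈ [23, 55]  (≈ [23.0000, 55.0000])

|AB| ∈ [10, 16]
|BC| ∈ {39}
|AC| ∈ [23, 55]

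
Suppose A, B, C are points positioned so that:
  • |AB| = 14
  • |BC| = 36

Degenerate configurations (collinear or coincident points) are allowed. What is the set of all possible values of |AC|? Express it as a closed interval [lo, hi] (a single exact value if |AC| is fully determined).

|AC| ∈ [22, 50]  (≈ [22.0000, 50.0000])

|AB| ∈ {14}
|BC| ∈ {36}
|AC| ∈ [22, 50]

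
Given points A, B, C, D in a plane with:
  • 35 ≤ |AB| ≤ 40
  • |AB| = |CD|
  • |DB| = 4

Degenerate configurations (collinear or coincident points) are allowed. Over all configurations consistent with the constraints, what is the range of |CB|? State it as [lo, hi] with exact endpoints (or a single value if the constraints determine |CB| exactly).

|AB| ∈ [35, 40]
|BD| ∈ {4}
|CD| ∈ [35, 40]
|AD| ∈ [31, 44]
|BC| ∈ [31, 44]
|AC| ∈ [0, 84]

|CB| ∈ [31, 44]  (≈ [31.0000, 44.0000])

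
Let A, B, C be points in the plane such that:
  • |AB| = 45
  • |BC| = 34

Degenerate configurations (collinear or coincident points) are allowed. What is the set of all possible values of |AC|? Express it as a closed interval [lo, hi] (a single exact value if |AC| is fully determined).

|AC| ∈ [11, 79]  (≈ [11.0000, 79.0000])

|AB| ∈ {45}
|BC| ∈ {34}
|AC| ∈ [11, 79]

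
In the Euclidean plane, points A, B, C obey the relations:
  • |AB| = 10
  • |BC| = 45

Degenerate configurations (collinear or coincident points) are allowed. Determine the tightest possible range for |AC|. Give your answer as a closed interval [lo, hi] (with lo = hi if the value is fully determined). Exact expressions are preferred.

|AB| ∈ {10}
|BC| ∈ {45}
|AC| ∈ [35, 55]

|AC| ∈ [35, 55]  (≈ [35.0000, 55.0000])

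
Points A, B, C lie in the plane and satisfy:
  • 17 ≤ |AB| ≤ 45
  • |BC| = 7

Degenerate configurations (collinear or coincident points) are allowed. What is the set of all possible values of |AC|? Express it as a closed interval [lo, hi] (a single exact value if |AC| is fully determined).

|AC| ∈ [10, 52]  (≈ [10.0000, 52.0000])

|AB| ∈ [17, 45]
|BC| ∈ {7}
|AC| ∈ [10, 52]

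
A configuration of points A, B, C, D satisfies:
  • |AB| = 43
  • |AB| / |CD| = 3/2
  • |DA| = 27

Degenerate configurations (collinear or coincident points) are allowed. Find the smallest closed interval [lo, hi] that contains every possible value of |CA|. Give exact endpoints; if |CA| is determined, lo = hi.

|CA| ∈ [5/3, 167/3]  (≈ [1.6667, 55.6667])

|AB| ∈ {43}
|AD| ∈ {27}
|CD| ∈ {86/3}
|BD| ∈ [16, 70]
|AC| ∈ [5/3, 167/3]
|BC| ∈ [0, 296/3]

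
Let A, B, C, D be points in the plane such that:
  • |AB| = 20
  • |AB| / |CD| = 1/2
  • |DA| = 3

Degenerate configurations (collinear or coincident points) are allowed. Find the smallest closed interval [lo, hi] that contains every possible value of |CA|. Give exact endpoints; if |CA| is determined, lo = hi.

|AB| ∈ {20}
|AD| ∈ {3}
|CD| ∈ {40}
|BD| ∈ [17, 23]
|AC| ∈ [37, 43]
|BC| ∈ [17, 63]

|CA| ∈ [37, 43]  (≈ [37.0000, 43.0000])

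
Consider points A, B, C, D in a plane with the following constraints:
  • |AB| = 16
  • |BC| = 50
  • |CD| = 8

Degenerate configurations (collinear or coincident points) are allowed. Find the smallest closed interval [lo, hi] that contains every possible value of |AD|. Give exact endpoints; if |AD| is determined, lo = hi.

|AB| ∈ {16}
|BC| ∈ {50}
|CD| ∈ {8}
|AC| ∈ [34, 66]
|BD| ∈ [42, 58]
|AD| ∈ [26, 74]

|AD| ∈ [26, 74]  (≈ [26.0000, 74.0000])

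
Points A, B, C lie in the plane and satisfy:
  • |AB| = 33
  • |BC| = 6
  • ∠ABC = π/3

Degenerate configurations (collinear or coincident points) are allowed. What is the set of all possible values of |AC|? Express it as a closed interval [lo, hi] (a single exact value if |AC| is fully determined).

|AB| ∈ {33}
|BC| ∈ {6}
|AC| ∈ {3·√(103)}

|AC| = 3·√(103)  (≈ 30.4467)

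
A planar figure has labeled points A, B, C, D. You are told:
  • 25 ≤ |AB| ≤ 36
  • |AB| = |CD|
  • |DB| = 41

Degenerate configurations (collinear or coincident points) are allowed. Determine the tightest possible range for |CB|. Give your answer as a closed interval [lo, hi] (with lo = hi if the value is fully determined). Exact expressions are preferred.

|CB| ∈ [5, 77]  (≈ [5.0000, 77.0000])

|AB| ∈ [25, 36]
|BD| ∈ {41}
|CD| ∈ [25, 36]
|AD| ∈ [5, 77]
|BC| ∈ [5, 77]
|AC| ∈ [0, 113]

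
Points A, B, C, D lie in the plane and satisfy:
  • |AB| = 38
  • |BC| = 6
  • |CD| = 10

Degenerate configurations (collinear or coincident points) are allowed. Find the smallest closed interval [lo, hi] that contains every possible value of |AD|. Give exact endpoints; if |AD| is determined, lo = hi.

|AB| ∈ {38}
|BC| ∈ {6}
|CD| ∈ {10}
|AC| ∈ [32, 44]
|BD| ∈ [4, 16]
|AD| ∈ [22, 54]

|AD| ∈ [22, 54]  (≈ [22.0000, 54.0000])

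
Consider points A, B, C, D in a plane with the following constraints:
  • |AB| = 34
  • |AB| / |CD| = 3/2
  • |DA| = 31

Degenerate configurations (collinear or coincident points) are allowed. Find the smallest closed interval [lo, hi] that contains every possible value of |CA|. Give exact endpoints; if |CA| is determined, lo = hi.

|AB| ∈ {34}
|AD| ∈ {31}
|CD| ∈ {68/3}
|BD| ∈ [3, 65]
|AC| ∈ [25/3, 161/3]
|BC| ∈ [0, 263/3]

|CA| ∈ [25/3, 161/3]  (≈ [8.3333, 53.6667])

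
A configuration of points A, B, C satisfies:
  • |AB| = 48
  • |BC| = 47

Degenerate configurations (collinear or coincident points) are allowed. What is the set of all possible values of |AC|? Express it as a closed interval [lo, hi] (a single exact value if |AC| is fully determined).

|AC| ∈ [1, 95]  (≈ [1.0000, 95.0000])

|AB| ∈ {48}
|BC| ∈ {47}
|AC| ∈ [1, 95]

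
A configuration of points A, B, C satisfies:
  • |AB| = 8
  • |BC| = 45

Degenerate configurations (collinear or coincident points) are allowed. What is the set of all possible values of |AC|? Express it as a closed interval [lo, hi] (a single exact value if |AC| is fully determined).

|AC| ∈ [37, 53]  (≈ [37.0000, 53.0000])

|AB| ∈ {8}
|BC| ∈ {45}
|AC| ∈ [37, 53]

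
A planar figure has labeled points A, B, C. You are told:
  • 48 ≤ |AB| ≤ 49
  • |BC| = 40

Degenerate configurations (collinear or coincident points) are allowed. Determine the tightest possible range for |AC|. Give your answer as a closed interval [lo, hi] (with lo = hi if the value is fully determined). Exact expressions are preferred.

|AB| ∈ [48, 49]
|BC| ∈ {40}
|AC| ∈ [8, 89]

|AC| ∈ [8, 89]  (≈ [8.0000, 89.0000])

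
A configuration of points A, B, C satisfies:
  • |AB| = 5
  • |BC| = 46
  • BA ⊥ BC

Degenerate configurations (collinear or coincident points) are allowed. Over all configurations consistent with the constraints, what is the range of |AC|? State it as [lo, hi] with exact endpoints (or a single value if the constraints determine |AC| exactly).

|AB| ∈ {5}
|BC| ∈ {46}
|AC| ∈ {√(2141)}

|AC| = √(2141)  (≈ 46.2709)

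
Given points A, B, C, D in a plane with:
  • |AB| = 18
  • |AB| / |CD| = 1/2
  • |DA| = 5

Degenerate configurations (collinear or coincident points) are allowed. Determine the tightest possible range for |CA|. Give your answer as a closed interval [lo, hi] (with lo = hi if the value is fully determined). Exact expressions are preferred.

|AB| ∈ {18}
|AD| ∈ {5}
|CD| ∈ {36}
|BD| ∈ [13, 23]
|AC| ∈ [31, 41]
|BC| ∈ [13, 59]

|CA| ∈ [31, 41]  (≈ [31.0000, 41.0000])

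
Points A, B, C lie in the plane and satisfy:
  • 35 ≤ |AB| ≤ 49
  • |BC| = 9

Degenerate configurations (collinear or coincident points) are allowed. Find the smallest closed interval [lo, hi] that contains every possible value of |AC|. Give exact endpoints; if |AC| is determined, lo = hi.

|AC| ∈ [26, 58]  (≈ [26.0000, 58.0000])

|AB| ∈ [35, 49]
|BC| ∈ {9}
|AC| ∈ [26, 58]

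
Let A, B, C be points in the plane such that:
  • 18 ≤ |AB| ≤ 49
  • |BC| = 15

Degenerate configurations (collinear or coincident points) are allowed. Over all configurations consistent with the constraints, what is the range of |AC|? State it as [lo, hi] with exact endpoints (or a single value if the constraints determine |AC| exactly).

|AC| ∈ [3, 64]  (≈ [3.0000, 64.0000])

|AB| ∈ [18, 49]
|BC| ∈ {15}
|AC| ∈ [3, 64]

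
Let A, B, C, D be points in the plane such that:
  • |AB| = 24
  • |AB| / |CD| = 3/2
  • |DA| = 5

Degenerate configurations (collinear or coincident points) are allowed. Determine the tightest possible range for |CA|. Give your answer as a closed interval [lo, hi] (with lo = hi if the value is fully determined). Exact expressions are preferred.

|CA| ∈ [11, 21]  (≈ [11.0000, 21.0000])

|AB| ∈ {24}
|AD| ∈ {5}
|CD| ∈ {16}
|BD| ∈ [19, 29]
|AC| ∈ [11, 21]
|BC| ∈ [3, 45]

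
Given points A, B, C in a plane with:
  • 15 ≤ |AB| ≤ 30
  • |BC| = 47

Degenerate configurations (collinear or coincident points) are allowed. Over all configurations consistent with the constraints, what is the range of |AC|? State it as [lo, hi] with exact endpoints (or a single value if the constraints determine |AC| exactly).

|AB| ∈ [15, 30]
|BC| ∈ {47}
|AC| ∈ [17, 77]

|AC| ∈ [17, 77]  (≈ [17.0000, 77.0000])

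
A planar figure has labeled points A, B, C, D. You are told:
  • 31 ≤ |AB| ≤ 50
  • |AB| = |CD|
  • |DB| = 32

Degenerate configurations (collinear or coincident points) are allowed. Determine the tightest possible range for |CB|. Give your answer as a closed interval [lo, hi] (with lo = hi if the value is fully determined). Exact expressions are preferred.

|AB| ∈ [31, 50]
|BD| ∈ {32}
|CD| ∈ [31, 50]
|AD| ∈ [0, 82]
|BC| ∈ [0, 82]
|AC| ∈ [0, 132]

|CB| ∈ [0, 82]  (≈ [0.0000, 82.0000])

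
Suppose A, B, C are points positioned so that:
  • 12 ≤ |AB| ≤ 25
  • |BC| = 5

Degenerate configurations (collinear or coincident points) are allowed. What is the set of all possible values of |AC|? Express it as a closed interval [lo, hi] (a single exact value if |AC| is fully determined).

|AB| ∈ [12, 25]
|BC| ∈ {5}
|AC| ∈ [7, 30]

|AC| ∈ [7, 30]  (≈ [7.0000, 30.0000])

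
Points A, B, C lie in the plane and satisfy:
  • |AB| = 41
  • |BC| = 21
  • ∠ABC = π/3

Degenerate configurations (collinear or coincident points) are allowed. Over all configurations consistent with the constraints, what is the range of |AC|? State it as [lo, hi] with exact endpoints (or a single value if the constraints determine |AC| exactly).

|AB| ∈ {41}
|BC| ∈ {21}
|AC| ∈ {√(1261)}

|AC| = √(1261)  (≈ 35.5106)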